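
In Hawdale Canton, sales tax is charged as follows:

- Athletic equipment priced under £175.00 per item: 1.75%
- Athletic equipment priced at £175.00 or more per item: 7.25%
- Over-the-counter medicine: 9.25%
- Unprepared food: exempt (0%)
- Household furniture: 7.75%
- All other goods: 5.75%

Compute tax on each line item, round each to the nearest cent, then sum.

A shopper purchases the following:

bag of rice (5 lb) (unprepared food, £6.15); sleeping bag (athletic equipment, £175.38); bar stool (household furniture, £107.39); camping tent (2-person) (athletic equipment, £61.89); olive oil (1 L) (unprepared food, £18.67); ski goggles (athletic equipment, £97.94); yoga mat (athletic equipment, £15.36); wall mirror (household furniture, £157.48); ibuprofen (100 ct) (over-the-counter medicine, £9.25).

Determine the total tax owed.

£37.16

Bag of rice (5 lb) £6.15: unprepared food → 0% → £0.00
Sleeping bag £175.38: athletic equipment, £175.00 or more → 7.25% → £12.72
Bar stool £107.39: household furniture → 7.75% → £8.32
Camping tent (2-person) £61.89: athletic equipment, under £175.00 → 1.75% → £1.08
Olive oil (1 L) £18.67: unprepared food → 0% → £0.00
Ski goggles £97.94: athletic equipment, under £175.00 → 1.75% → £1.71
Yoga mat £15.36: athletic equipment, under £175.00 → 1.75% → £0.27
Wall mirror £157.48: household furniture → 7.75% → £12.20
Ibuprofen (100 ct) £9.25: over-the-counter medicine → 9.25% → £0.86
Total tax = £12.72 + £8.32 + £1.08 + £1.71 + £0.27 + £12.20 + £0.86 = £37.16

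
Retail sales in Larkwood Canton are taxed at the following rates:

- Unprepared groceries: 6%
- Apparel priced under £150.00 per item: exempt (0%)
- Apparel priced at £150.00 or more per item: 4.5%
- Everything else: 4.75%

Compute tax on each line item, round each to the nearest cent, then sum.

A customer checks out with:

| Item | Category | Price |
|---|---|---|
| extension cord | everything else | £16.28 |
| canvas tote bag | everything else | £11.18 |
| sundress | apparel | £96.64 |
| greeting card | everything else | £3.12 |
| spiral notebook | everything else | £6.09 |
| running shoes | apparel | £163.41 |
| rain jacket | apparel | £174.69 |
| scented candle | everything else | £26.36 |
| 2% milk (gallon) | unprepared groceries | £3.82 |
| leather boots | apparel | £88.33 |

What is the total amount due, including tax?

Extension cord £16.28: everything else → 4.75% → £0.77
Canvas tote bag £11.18: everything else → 4.75% → £0.53
Sundress £96.64: apparel, under £150.00 → 0% → £0.00
Greeting card £3.12: everything else → 4.75% → £0.15
Spiral notebook £6.09: everything else → 4.75% → £0.29
Running shoes £163.41: apparel, £150.00 or more → 4.5% → £7.35
Rain jacket £174.69: apparel, £150.00 or more → 4.5% → £7.86
Scented candle £26.36: everything else → 4.75% → £1.25
2% milk (gallon) £3.82: unprepared groceries → 6% → £0.23
Leather boots £88.33: apparel, under £150.00 → 0% → £0.00
Subtotal = £589.92; tax = £18.43; total due = £608.35

£608.35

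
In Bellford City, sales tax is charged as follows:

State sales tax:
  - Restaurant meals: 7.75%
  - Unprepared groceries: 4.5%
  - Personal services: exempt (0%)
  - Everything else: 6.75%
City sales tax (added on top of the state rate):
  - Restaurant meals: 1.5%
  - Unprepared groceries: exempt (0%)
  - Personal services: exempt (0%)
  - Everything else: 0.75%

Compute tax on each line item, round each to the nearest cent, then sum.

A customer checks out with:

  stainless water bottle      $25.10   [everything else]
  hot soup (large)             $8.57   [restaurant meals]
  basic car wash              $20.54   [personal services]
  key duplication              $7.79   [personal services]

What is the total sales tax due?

$2.67

Stainless water bottle $25.10: everything else → 6.75% + 0.75% city = 7.5% → $1.88
Hot soup (large) $8.57: restaurant meals → 7.75% + 1.5% city = 9.25% → $0.79
Basic car wash $20.54: personal services → 0% + 0% city = 0% → $0.00
Key duplication $7.79: personal services → 0% + 0% city = 0% → $0.00
Total tax = $1.88 + $0.79 = $2.67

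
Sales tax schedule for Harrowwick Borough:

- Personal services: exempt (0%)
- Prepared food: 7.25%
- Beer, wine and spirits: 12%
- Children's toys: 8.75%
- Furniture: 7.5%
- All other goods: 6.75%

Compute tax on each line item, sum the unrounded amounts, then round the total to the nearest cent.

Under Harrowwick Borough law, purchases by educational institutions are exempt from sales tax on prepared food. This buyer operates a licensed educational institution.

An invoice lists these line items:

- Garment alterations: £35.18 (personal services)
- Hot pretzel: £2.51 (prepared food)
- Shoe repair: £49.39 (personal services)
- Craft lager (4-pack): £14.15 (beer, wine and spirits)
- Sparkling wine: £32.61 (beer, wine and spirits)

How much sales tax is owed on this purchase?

£5.61

Garment alterations £35.18: personal services → 0% → £0.00
Hot pretzel £2.51: prepared food, buyer-exempt → 0% → £0.00
Shoe repair £49.39: personal services → 0% → £0.00
Craft lager (4-pack) £14.15: beer, wine and spirits → 12% → £1.698
Sparkling wine £32.61: beer, wine and spirits → 12% → £3.9132
Unrounded tax sum = £5.6112 → £5.61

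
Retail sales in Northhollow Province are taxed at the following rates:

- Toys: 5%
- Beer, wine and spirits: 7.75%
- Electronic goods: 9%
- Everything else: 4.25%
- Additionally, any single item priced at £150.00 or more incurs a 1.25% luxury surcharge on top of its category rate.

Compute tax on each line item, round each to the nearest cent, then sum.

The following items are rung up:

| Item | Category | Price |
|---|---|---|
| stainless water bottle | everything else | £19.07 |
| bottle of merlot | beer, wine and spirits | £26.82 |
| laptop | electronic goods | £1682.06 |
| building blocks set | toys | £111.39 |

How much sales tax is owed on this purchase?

Stainless water bottle £19.07: everything else → 4.25% → £0.81
Bottle of merlot £26.82: beer, wine and spirits → 7.75% → £2.08
Laptop £1682.06: electronic goods → 9% + 1.25% surcharge = 10.25% → £172.41
Building blocks set £111.39: toys → 5% → £5.57
Total tax = £0.81 + £2.08 + £172.41 + £5.57 = £180.87

£180.87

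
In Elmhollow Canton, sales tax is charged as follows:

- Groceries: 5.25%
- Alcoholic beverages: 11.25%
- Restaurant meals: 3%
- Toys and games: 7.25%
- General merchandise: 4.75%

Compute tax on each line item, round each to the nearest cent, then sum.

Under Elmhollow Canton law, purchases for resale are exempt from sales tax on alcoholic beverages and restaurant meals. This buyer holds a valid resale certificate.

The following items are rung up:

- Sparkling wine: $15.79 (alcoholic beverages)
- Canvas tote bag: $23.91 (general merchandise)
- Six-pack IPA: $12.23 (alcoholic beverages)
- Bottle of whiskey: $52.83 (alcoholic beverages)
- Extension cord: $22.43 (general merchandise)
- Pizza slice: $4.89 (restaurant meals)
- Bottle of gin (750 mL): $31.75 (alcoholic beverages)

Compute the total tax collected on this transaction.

Sparkling wine $15.79: alcoholic beverages, buyer-exempt → 0% → $0.00
Canvas tote bag $23.91: general merchandise → 4.75% → $1.14
Six-pack IPA $12.23: alcoholic beverages, buyer-exempt → 0% → $0.00
Bottle of whiskey $52.83: alcoholic beverages, buyer-exempt → 0% → $0.00
Extension cord $22.43: general merchandise → 4.75% → $1.07
Pizza slice $4.89: restaurant meals, buyer-exempt → 0% → $0.00
Bottle of gin (750 mL) $31.75: alcoholic beverages, buyer-exempt → 0% → $0.00
Total tax = $1.14 + $1.07 = $2.21

$2.21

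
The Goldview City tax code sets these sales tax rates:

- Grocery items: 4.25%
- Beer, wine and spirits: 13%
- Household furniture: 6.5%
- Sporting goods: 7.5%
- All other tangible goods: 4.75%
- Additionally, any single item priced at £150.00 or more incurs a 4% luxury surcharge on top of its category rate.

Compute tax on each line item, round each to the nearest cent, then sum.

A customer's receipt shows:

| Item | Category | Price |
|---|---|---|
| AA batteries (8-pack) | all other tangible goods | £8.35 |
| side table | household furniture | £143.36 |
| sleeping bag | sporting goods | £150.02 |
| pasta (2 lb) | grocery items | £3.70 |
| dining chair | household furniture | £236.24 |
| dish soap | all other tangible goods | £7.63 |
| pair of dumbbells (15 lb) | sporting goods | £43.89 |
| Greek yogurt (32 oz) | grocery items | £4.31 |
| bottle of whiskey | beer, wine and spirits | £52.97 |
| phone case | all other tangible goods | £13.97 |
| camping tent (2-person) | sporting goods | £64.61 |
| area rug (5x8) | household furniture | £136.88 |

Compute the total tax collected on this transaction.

AA batteries (8-pack) £8.35: all other tangible goods → 4.75% → £0.40
Side table £143.36: household furniture → 6.5% → £9.32
Sleeping bag £150.02: sporting goods → 7.5% + 4% surcharge = 11.5% → £17.25
Pasta (2 lb) £3.70: grocery items → 4.25% → £0.16
Dining chair £236.24: household furniture → 6.5% + 4% surcharge = 10.5% → £24.81
Dish soap £7.63: all other tangible goods → 4.75% → £0.36
Pair of dumbbells (15 lb) £43.89: sporting goods → 7.5% → £3.29
Greek yogurt (32 oz) £4.31: grocery items → 4.25% → £0.18
Bottle of whiskey £52.97: beer, wine and spirits → 13% → £6.89
Phone case £13.97: all other tangible goods → 4.75% → £0.66
Camping tent (2-person) £64.61: sporting goods → 7.5% → £4.85
Area rug (5x8) £136.88: household furniture → 6.5% → £8.90
Total tax = £0.40 + £9.32 + £17.25 + £0.16 + £24.81 + £0.36 + £3.29 + £0.18 + £6.89 + £0.66 + £4.85 + £8.90 = £77.07

£77.07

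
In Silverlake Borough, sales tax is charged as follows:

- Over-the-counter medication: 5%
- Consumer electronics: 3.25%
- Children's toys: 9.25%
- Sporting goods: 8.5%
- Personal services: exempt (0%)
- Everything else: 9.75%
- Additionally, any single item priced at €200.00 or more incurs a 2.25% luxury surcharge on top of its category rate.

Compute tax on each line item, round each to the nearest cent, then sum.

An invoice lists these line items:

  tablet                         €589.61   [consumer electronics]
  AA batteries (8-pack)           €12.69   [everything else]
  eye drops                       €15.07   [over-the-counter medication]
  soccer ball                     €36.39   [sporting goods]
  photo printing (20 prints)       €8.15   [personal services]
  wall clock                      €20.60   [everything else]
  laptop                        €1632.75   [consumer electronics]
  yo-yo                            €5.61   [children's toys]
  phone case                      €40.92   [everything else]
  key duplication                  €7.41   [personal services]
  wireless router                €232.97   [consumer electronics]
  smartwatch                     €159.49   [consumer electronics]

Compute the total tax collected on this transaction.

€151.82

Tablet €589.61: consumer electronics → 3.25% + 2.25% surcharge = 5.5% → €32.43
AA batteries (8-pack) €12.69: everything else → 9.75% → €1.24
Eye drops €15.07: over-the-counter medication → 5% → €0.75
Soccer ball €36.39: sporting goods → 8.5% → €3.09
Photo printing (20 prints) €8.15: personal services → 0% → €0.00
Wall clock €20.60: everything else → 9.75% → €2.01
Laptop €1632.75: consumer electronics → 3.25% + 2.25% surcharge = 5.5% → €89.80
Yo-yo €5.61: children's toys → 9.25% → €0.52
Phone case €40.92: everything else → 9.75% → €3.99
Key duplication €7.41: personal services → 0% → €0.00
Wireless router €232.97: consumer electronics → 3.25% + 2.25% surcharge = 5.5% → €12.81
Smartwatch €159.49: consumer electronics → 3.25% → €5.18
Total tax = €32.43 + €1.24 + €0.75 + €3.09 + €2.01 + €89.80 + €0.52 + €3.99 + €12.81 + €5.18 = €151.82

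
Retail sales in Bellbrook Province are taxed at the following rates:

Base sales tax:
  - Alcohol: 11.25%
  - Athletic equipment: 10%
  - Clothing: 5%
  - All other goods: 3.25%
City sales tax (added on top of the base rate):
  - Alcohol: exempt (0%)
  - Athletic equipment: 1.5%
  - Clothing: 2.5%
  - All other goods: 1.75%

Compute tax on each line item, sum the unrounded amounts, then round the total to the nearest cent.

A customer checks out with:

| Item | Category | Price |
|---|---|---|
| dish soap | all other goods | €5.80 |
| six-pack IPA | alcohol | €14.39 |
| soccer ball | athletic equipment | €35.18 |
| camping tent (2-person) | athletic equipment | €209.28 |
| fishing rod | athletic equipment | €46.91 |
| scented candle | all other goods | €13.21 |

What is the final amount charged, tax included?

Dish soap €5.80: all other goods → 3.25% + 1.75% city = 5% → €0.29
Six-pack IPA €14.39: alcohol → 11.25% + 0% city = 11.25% → €1.618875
Soccer ball €35.18: athletic equipment → 10% + 1.5% city = 11.5% → €4.0457
Camping tent (2-person) €209.28: athletic equipment → 10% + 1.5% city = 11.5% → €24.0672
Fishing rod €46.91: athletic equipment → 10% + 1.5% city = 11.5% → €5.39465
Scented candle €13.21: all other goods → 3.25% + 1.75% city = 5% → €0.6605
Subtotal = €324.77; unrounded tax = €36.076925 → €36.08; total due = €360.85

€360.85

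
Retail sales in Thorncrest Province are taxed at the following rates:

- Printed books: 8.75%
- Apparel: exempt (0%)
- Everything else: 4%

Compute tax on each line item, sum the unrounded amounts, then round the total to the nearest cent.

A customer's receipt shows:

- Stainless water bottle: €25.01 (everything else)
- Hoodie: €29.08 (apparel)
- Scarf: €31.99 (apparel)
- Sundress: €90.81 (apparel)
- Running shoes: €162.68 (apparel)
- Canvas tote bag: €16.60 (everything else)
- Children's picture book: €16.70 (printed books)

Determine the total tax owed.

€3.13

Stainless water bottle €25.01: everything else → 4% → €1.0004
Hoodie €29.08: apparel → 0% → €0.00
Scarf €31.99: apparel → 0% → €0.00
Sundress €90.81: apparel → 0% → €0.00
Running shoes €162.68: apparel → 0% → €0.00
Canvas tote bag €16.60: everything else → 4% → €0.664
Children's picture book €16.70: printed books → 8.75% → €1.46125
Unrounded tax sum = €3.12565 → €3.13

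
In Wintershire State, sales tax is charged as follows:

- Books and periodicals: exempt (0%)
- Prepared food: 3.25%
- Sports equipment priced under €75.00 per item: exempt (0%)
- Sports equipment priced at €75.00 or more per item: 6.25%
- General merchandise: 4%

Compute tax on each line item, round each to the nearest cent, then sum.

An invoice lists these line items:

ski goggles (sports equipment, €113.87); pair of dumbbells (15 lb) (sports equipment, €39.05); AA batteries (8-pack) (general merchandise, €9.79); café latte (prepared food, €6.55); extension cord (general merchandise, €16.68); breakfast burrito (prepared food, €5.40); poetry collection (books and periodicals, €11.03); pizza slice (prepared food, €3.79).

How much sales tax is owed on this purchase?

€8.69

Ski goggles €113.87: sports equipment, €75.00 or more → 6.25% → €7.12
Pair of dumbbells (15 lb) €39.05: sports equipment, under €75.00 → 0% → €0.00
AA batteries (8-pack) €9.79: general merchandise → 4% → €0.39
Café latte €6.55: prepared food → 3.25% → €0.21
Extension cord €16.68: general merchandise → 4% → €0.67
Breakfast burrito €5.40: prepared food → 3.25% → €0.18
Poetry collection €11.03: books and periodicals → 0% → €0.00
Pizza slice €3.79: prepared food → 3.25% → €0.12
Total tax = €7.12 + €0.39 + €0.21 + €0.67 + €0.18 + €0.12 = €8.69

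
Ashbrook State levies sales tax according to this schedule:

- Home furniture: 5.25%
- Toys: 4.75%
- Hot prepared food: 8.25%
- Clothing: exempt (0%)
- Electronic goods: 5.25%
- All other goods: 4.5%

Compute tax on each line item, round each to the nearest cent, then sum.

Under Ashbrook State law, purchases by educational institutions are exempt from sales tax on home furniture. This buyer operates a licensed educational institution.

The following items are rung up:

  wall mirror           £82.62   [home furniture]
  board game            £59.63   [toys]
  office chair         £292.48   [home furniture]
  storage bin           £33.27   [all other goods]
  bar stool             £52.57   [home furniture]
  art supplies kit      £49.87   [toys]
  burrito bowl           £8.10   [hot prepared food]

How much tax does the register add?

Wall mirror £82.62: home furniture, buyer-exempt → 0% → £0.00
Board game £59.63: toys → 4.75% → £2.83
Office chair £292.48: home furniture, buyer-exempt → 0% → £0.00
Storage bin £33.27: all other goods → 4.5% → £1.50
Bar stool £52.57: home furniture, buyer-exempt → 0% → £0.00
Art supplies kit £49.87: toys → 4.75% → £2.37
Burrito bowl £8.10: hot prepared food → 8.25% → £0.67
Total tax = £2.83 + £1.50 + £2.37 + £0.67 = £7.37

£7.37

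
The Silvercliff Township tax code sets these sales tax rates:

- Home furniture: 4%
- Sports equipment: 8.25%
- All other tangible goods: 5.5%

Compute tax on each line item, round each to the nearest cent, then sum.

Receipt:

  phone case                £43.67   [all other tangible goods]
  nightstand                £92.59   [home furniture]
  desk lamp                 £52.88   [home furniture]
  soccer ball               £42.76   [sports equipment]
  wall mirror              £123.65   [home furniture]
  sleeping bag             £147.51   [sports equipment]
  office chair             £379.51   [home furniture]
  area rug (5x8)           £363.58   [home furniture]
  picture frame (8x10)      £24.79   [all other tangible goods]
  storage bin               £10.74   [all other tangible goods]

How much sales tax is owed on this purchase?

Phone case £43.67: all other tangible goods → 5.5% → £2.40
Nightstand £92.59: home furniture → 4% → £3.70
Desk lamp £52.88: home furniture → 4% → £2.12
Soccer ball £42.76: sports equipment → 8.25% → £3.53
Wall mirror £123.65: home furniture → 4% → £4.95
Sleeping bag £147.51: sports equipment → 8.25% → £12.17
Office chair £379.51: home furniture → 4% → £15.18
Area rug (5x8) £363.58: home furniture → 4% → £14.54
Picture frame (8x10) £24.79: all other tangible goods → 5.5% → £1.36
Storage bin £10.74: all other tangible goods → 5.5% → £0.59
Total tax = £2.40 + £3.70 + £2.12 + £3.53 + £4.95 + £12.17 + £15.18 + £14.54 + £1.36 + £0.59 = £60.54

£60.54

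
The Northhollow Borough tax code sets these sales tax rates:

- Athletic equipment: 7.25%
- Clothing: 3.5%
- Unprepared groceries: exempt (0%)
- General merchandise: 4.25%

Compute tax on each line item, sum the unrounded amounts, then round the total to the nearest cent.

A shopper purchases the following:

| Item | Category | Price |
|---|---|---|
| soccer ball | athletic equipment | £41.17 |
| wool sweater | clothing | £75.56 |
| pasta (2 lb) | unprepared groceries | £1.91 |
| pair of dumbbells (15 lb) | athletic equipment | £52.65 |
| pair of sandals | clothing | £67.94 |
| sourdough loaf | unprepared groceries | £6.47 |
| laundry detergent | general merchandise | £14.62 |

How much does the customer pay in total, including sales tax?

£272.77

Soccer ball £41.17: athletic equipment → 7.25% → £2.984825
Wool sweater £75.56: clothing → 3.5% → £2.6446
Pasta (2 lb) £1.91: unprepared groceries → 0% → £0.00
Pair of dumbbells (15 lb) £52.65: athletic equipment → 7.25% → £3.817125
Pair of sandals £67.94: clothing → 3.5% → £2.3779
Sourdough loaf £6.47: unprepared groceries → 0% → £0.00
Laundry detergent £14.62: general merchandise → 4.25% → £0.62135
Subtotal = £260.32; unrounded tax = £12.4458 → £12.45; total due = £272.77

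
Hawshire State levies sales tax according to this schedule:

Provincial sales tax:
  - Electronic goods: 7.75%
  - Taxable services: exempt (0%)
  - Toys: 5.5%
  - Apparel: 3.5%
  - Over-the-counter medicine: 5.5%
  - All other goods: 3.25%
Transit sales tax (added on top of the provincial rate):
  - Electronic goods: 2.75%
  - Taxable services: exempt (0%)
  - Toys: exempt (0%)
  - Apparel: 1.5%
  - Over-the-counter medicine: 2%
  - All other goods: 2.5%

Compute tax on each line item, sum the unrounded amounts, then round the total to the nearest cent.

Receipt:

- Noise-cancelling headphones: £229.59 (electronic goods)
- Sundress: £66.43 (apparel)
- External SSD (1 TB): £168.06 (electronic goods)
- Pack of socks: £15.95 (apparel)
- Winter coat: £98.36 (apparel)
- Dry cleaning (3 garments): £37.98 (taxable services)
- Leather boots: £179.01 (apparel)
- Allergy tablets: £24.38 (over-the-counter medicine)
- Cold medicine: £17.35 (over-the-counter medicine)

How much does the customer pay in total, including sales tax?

£899.98

Noise-cancelling headphones £229.59: electronic goods → 7.75% + 2.75% transit = 10.5% → £24.10695
Sundress £66.43: apparel → 3.5% + 1.5% transit = 5% → £3.3215
External SSD (1 TB) £168.06: electronic goods → 7.75% + 2.75% transit = 10.5% → £17.6463
Pack of socks £15.95: apparel → 3.5% + 1.5% transit = 5% → £0.7975
Winter coat £98.36: apparel → 3.5% + 1.5% transit = 5% → £4.918
Dry cleaning (3 garments) £37.98: taxable services → 0% + 0% transit = 0% → £0.00
Leather boots £179.01: apparel → 3.5% + 1.5% transit = 5% → £8.9505
Allergy tablets £24.38: over-the-counter medicine → 5.5% + 2% transit = 7.5% → £1.8285
Cold medicine £17.35: over-the-counter medicine → 5.5% + 2% transit = 7.5% → £1.30125
Subtotal = £837.11; unrounded tax = £62.8705 → £62.87; total due = £899.98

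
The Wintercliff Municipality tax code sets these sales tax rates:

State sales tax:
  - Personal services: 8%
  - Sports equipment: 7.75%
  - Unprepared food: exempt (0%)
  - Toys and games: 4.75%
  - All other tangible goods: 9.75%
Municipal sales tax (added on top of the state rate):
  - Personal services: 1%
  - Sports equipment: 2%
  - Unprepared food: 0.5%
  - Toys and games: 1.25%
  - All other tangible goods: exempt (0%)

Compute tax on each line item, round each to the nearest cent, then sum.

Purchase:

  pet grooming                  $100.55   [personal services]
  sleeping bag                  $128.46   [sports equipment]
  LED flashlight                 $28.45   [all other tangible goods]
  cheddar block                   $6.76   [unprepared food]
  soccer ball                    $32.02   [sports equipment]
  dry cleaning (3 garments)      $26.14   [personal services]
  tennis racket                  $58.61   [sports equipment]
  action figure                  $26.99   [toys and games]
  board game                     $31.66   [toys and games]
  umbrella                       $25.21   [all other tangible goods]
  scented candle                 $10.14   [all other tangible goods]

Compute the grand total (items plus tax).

Pet grooming $100.55: personal services → 8% + 1% municipal = 9% → $9.05
Sleeping bag $128.46: sports equipment → 7.75% + 2% municipal = 9.75% → $12.52
LED flashlight $28.45: all other tangible goods → 9.75% + 0% municipal = 9.75% → $2.77
Cheddar block $6.76: unprepared food → 0% + 0.5% municipal = 0.5% → $0.03
Soccer ball $32.02: sports equipment → 7.75% + 2% municipal = 9.75% → $3.12
Dry cleaning (3 garments) $26.14: personal services → 8% + 1% municipal = 9% → $2.35
Tennis racket $58.61: sports equipment → 7.75% + 2% municipal = 9.75% → $5.71
Action figure $26.99: toys and games → 4.75% + 1.25% municipal = 6% → $1.62
Board game $31.66: toys and games → 4.75% + 1.25% municipal = 6% → $1.90
Umbrella $25.21: all other tangible goods → 9.75% + 0% municipal = 9.75% → $2.46
Scented candle $10.14: all other tangible goods → 9.75% + 0% municipal = 9.75% → $0.99
Subtotal = $474.99; tax = $42.52; total due = $517.51

$517.51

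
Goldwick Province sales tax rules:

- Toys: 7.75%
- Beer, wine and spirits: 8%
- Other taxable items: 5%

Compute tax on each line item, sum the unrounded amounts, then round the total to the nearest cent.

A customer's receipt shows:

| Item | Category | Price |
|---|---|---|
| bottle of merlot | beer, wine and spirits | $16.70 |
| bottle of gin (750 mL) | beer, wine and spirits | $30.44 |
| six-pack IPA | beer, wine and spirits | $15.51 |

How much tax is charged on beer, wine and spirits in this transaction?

Bottle of merlot $16.70: beer, wine and spirits → 8% → $1.336
Bottle of gin (750 mL) $30.44: beer, wine and spirits → 8% → $2.4352
Six-pack IPA $15.51: beer, wine and spirits → 8% → $1.2408
Tax on beer, wine and spirits: unrounded sum = $5.012 → $5.01

$5.01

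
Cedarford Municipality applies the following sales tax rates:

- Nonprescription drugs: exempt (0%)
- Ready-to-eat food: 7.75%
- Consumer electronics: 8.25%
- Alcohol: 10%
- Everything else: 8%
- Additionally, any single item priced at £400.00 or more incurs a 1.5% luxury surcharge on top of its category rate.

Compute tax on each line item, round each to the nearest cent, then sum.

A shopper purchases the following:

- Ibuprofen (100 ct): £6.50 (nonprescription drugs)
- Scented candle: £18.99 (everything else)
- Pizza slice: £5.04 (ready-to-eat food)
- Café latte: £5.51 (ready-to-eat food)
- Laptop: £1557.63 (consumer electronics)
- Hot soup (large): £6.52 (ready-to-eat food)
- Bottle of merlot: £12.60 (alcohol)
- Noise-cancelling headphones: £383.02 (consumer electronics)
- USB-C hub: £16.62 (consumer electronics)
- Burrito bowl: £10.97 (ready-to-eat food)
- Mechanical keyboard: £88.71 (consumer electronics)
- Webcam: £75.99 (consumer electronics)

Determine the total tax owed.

Ibuprofen (100 ct) £6.50: nonprescription drugs → 0% → £0.00
Scented candle £18.99: everything else → 8% → £1.52
Pizza slice £5.04: ready-to-eat food → 7.75% → £0.39
Café latte £5.51: ready-to-eat food → 7.75% → £0.43
Laptop £1557.63: consumer electronics → 8.25% + 1.5% surcharge = 9.75% → £151.87
Hot soup (large) £6.52: ready-to-eat food → 7.75% → £0.51
Bottle of merlot £12.60: alcohol → 10% → £1.26
Noise-cancelling headphones £383.02: consumer electronics → 8.25% → £31.60
USB-C hub £16.62: consumer electronics → 8.25% → £1.37
Burrito bowl £10.97: ready-to-eat food → 7.75% → £0.85
Mechanical keyboard £88.71: consumer electronics → 8.25% → £7.32
Webcam £75.99: consumer electronics → 8.25% → £6.27
Total tax = £1.52 + £0.39 + £0.43 + £151.87 + £0.51 + £1.26 + £31.60 + £1.37 + £0.85 + £7.32 + £6.27 = £203.39

£203.39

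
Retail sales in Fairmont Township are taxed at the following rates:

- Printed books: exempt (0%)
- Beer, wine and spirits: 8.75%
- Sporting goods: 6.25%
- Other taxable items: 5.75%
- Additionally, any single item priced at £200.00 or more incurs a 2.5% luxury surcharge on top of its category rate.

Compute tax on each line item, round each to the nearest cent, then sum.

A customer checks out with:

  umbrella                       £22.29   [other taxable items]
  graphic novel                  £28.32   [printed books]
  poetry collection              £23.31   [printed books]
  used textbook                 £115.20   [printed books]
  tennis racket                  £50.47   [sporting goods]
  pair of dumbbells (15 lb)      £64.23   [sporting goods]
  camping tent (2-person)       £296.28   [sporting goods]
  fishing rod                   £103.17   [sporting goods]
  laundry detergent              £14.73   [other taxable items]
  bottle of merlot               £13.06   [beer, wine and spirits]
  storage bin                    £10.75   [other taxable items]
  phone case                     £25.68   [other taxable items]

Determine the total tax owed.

£44.90

Umbrella £22.29: other taxable items → 5.75% → £1.28
Graphic novel £28.32: printed books → 0% → £0.00
Poetry collection £23.31: printed books → 0% → £0.00
Used textbook £115.20: printed books → 0% → £0.00
Tennis racket £50.47: sporting goods → 6.25% → £3.15
Pair of dumbbells (15 lb) £64.23: sporting goods → 6.25% → £4.01
Camping tent (2-person) £296.28: sporting goods → 6.25% + 2.5% surcharge = 8.75% → £25.92
Fishing rod £103.17: sporting goods → 6.25% → £6.45
Laundry detergent £14.73: other taxable items → 5.75% → £0.85
Bottle of merlot £13.06: beer, wine and spirits → 8.75% → £1.14
Storage bin £10.75: other taxable items → 5.75% → £0.62
Phone case £25.68: other taxable items → 5.75% → £1.48
Total tax = £1.28 + £3.15 + £4.01 + £25.92 + £6.45 + £0.85 + £1.14 + £0.62 + £1.48 = £44.90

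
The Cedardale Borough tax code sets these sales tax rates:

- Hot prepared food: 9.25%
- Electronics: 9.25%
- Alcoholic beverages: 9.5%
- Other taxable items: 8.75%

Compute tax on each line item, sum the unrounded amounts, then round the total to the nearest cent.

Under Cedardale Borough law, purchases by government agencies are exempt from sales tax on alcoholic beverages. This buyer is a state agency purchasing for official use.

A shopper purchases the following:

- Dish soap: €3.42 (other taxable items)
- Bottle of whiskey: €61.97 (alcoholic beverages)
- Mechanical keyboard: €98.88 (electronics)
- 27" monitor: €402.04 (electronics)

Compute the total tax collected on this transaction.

€46.63

Dish soap €3.42: other taxable items → 8.75% → €0.29925
Bottle of whiskey €61.97: alcoholic beverages, buyer-exempt → 0% → €0.00
Mechanical keyboard €98.88: electronics → 9.25% → €9.1464
27" monitor €402.04: electronics → 9.25% → €37.1887
Unrounded tax sum = €46.63435 → €46.63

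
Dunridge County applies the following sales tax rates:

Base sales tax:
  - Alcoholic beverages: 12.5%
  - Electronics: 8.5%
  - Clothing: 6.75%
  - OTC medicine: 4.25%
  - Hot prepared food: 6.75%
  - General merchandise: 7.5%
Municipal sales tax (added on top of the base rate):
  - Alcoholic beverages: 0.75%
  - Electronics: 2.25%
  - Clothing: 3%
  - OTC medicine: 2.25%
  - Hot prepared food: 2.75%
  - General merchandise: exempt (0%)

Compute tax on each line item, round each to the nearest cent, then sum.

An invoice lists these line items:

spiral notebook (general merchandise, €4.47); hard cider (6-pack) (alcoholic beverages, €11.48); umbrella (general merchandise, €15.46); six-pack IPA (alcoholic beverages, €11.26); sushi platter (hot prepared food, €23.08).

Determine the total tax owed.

€6.70

Spiral notebook €4.47: general merchandise → 7.5% + 0% municipal = 7.5% → €0.34
Hard cider (6-pack) €11.48: alcoholic beverages → 12.5% + 0.75% municipal = 13.25% → €1.52
Umbrella €15.46: general merchandise → 7.5% + 0% municipal = 7.5% → €1.16
Six-pack IPA €11.26: alcoholic beverages → 12.5% + 0.75% municipal = 13.25% → €1.49
Sushi platter €23.08: hot prepared food → 6.75% + 2.75% municipal = 9.5% → €2.19
Total tax = €0.34 + €1.52 + €1.16 + €1.49 + €2.19 = €6.70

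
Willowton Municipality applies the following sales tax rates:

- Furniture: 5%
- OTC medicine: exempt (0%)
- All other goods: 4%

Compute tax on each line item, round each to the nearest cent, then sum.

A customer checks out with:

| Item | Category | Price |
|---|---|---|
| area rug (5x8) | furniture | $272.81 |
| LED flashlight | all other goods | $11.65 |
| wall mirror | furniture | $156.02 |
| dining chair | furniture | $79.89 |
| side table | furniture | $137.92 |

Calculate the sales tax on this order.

Area rug (5x8) $272.81: furniture → 5% → $13.64
LED flashlight $11.65: all other goods → 4% → $0.47
Wall mirror $156.02: furniture → 5% → $7.80
Dining chair $79.89: furniture → 5% → $3.99
Side table $137.92: furniture → 5% → $6.90
Total tax = $13.64 + $0.47 + $7.80 + $3.99 + $6.90 = $32.80

$32.80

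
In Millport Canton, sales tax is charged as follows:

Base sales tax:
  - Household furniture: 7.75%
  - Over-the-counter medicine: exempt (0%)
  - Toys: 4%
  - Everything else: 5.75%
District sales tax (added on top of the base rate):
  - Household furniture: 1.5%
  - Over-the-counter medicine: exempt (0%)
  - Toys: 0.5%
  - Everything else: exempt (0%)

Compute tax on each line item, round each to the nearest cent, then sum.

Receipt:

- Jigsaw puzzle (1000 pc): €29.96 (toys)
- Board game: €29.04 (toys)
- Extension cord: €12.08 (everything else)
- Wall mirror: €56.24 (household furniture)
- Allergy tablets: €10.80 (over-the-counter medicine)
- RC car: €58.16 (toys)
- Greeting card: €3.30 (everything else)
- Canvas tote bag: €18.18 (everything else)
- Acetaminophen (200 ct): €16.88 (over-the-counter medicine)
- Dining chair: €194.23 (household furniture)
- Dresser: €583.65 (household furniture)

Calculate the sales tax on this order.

Jigsaw puzzle (1000 pc) €29.96: toys → 4% + 0.5% district = 4.5% → €1.35
Board game €29.04: toys → 4% + 0.5% district = 4.5% → €1.31
Extension cord €12.08: everything else → 5.75% + 0% district = 5.75% → €0.69
Wall mirror €56.24: household furniture → 7.75% + 1.5% district = 9.25% → €5.20
Allergy tablets €10.80: over-the-counter medicine → 0% + 0% district = 0% → €0.00
RC car €58.16: toys → 4% + 0.5% district = 4.5% → €2.62
Greeting card €3.30: everything else → 5.75% + 0% district = 5.75% → €0.19
Canvas tote bag €18.18: everything else → 5.75% + 0% district = 5.75% → €1.05
Acetaminophen (200 ct) €16.88: over-the-counter medicine → 0% + 0% district = 0% → €0.00
Dining chair €194.23: household furniture → 7.75% + 1.5% district = 9.25% → €17.97
Dresser €583.65: household furniture → 7.75% + 1.5% district = 9.25% → €53.99
Total tax = €1.35 + €1.31 + €0.69 + €5.20 + €2.62 + €0.19 + €1.05 + €17.97 + €53.99 = €84.37

€84.37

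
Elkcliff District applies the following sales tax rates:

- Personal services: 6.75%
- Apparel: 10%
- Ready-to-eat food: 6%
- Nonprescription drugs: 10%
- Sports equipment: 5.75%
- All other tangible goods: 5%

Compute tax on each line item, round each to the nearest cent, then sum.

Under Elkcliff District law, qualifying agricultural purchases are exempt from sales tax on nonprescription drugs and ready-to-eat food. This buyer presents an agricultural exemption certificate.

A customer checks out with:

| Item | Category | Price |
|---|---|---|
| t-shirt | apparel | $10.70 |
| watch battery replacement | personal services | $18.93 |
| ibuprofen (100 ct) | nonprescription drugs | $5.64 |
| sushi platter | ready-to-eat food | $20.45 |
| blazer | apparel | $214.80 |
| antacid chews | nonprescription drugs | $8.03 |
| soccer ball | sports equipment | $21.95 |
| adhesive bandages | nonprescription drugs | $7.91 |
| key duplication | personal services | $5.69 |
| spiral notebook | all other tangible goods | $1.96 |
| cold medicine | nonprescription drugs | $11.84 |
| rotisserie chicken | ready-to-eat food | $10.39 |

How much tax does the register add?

T-shirt $10.70: apparel → 10% → $1.07
Watch battery replacement $18.93: personal services → 6.75% → $1.28
Ibuprofen (100 ct) $5.64: nonprescription drugs, buyer-exempt → 0% → $0.00
Sushi platter $20.45: ready-to-eat food, buyer-exempt → 0% → $0.00
Blazer $214.80: apparel → 10% → $21.48
Antacid chews $8.03: nonprescription drugs, buyer-exempt → 0% → $0.00
Soccer ball $21.95: sports equipment → 5.75% → $1.26
Adhesive bandages $7.91: nonprescription drugs, buyer-exempt → 0% → $0.00
Key duplication $5.69: personal services → 6.75% → $0.38
Spiral notebook $1.96: all other tangible goods → 5% → $0.10
Cold medicine $11.84: nonprescription drugs, buyer-exempt → 0% → $0.00
Rotisserie chicken $10.39: ready-to-eat food, buyer-exempt → 0% → $0.00
Total tax = $1.07 + $1.28 + $21.48 + $1.26 + $0.38 + $0.10 = $25.57

$25.57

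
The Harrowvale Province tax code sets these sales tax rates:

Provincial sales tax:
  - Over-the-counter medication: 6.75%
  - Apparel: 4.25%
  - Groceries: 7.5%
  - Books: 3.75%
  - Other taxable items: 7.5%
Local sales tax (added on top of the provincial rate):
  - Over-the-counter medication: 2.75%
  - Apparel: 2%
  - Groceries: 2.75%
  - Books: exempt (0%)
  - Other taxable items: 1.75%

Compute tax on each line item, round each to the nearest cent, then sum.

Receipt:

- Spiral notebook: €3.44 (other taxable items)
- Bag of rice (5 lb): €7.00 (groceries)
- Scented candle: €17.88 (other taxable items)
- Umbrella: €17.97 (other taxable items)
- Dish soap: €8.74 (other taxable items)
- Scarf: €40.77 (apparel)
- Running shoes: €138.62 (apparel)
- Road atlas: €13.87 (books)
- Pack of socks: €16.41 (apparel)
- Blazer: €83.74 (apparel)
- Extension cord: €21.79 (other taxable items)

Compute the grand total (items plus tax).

Spiral notebook €3.44: other taxable items → 7.5% + 1.75% local = 9.25% → €0.32
Bag of rice (5 lb) €7.00: groceries → 7.5% + 2.75% local = 10.25% → €0.72
Scented candle €17.88: other taxable items → 7.5% + 1.75% local = 9.25% → €1.65
Umbrella €17.97: other taxable items → 7.5% + 1.75% local = 9.25% → €1.66
Dish soap €8.74: other taxable items → 7.5% + 1.75% local = 9.25% → €0.81
Scarf €40.77: apparel → 4.25% + 2% local = 6.25% → €2.55
Running shoes €138.62: apparel → 4.25% + 2% local = 6.25% → €8.66
Road atlas €13.87: books → 3.75% + 0% local = 3.75% → €0.52
Pack of socks €16.41: apparel → 4.25% + 2% local = 6.25% → €1.03
Blazer €83.74: apparel → 4.25% + 2% local = 6.25% → €5.23
Extension cord €21.79: other taxable items → 7.5% + 1.75% local = 9.25% → €2.02
Subtotal = €370.23; tax = €25.17; total due = €395.40

€395.40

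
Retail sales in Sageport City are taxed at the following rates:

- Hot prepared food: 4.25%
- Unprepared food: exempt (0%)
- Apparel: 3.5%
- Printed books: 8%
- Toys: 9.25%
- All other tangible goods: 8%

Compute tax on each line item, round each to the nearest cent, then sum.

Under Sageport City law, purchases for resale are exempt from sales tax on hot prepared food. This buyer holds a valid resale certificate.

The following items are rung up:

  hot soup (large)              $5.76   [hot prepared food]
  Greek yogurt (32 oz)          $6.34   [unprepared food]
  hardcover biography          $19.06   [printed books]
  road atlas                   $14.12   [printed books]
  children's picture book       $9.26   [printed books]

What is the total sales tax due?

Hot soup (large) $5.76: hot prepared food, buyer-exempt → 0% → $0.00
Greek yogurt (32 oz) $6.34: unprepared food → 0% → $0.00
Hardcover biography $19.06: printed books → 8% → $1.52
Road atlas $14.12: printed books → 8% → $1.13
Children's picture book $9.26: printed books → 8% → $0.74
Total tax = $1.52 + $1.13 + $0.74 = $3.39

$3.39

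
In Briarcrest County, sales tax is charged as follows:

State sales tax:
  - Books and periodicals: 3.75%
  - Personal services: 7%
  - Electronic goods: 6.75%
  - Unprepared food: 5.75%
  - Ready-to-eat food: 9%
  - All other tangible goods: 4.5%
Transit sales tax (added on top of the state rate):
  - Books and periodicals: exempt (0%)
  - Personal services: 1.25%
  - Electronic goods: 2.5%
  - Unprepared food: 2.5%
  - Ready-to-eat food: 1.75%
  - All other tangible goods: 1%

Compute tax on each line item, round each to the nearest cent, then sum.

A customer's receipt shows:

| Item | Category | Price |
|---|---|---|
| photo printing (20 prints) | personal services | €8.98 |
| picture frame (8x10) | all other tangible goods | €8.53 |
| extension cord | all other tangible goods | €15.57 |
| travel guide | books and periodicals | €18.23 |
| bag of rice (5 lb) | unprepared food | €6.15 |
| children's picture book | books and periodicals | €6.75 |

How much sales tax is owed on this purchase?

Photo printing (20 prints) €8.98: personal services → 7% + 1.25% transit = 8.25% → €0.74
Picture frame (8x10) €8.53: all other tangible goods → 4.5% + 1% transit = 5.5% → €0.47
Extension cord €15.57: all other tangible goods → 4.5% + 1% transit = 5.5% → €0.86
Travel guide €18.23: books and periodicals → 3.75% + 0% transit = 3.75% → €0.68
Bag of rice (5 lb) €6.15: unprepared food → 5.75% + 2.5% transit = 8.25% → €0.51
Children's picture book €6.75: books and periodicals → 3.75% + 0% transit = 3.75% → €0.25
Total tax = €0.74 + €0.47 + €0.86 + €0.68 + €0.51 + €0.25 = €3.51

€3.51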